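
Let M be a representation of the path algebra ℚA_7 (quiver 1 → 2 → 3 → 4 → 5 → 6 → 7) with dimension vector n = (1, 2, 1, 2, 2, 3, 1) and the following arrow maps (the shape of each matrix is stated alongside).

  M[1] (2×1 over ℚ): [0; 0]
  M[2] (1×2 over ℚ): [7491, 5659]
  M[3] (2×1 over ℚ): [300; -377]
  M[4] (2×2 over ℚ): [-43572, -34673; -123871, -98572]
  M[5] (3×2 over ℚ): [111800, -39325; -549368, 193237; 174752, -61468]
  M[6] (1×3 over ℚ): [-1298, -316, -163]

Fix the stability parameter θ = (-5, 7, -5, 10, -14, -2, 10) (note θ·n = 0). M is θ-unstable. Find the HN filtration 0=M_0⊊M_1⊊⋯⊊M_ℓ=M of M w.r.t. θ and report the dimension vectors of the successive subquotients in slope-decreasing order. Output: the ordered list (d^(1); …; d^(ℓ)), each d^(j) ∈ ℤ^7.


Interval decomposition of M: I[1,1], I[2,2], I[2,5], I[4,7], I[6,6]^2.
HN type (ℓ=5): μ^(1)=10; μ^(2)=7; μ^(3)=-1/2; μ^(4)=-2; μ^(5)=-5

((0, 0, 0, 0, 0, 0, 1); (0, 1, 0, 0, 0, 0, 0); (0, 1, 1, 1, 1, 0, 0); (0, 0, 0, 1, 1, 3, 0); (1, 0, 0, 0, 0, 0, 0))


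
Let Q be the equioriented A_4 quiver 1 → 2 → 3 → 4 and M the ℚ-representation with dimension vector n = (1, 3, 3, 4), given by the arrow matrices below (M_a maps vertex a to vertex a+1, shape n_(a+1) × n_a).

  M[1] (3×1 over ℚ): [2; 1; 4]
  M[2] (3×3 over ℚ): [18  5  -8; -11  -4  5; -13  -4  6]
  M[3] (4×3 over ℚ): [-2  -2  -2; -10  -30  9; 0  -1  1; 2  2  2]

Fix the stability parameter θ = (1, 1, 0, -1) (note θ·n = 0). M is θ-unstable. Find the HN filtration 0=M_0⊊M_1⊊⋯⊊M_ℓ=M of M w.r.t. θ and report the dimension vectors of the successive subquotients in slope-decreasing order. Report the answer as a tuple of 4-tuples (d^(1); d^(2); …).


Interval decomposition of M: I[1,4], I[2,4]^2, I[4,4].
HN type (ℓ=3): μ^(1)=1/4; μ^(2)=0; μ^(3)=-1

((1, 1, 1, 1); (0, 2, 2, 2); (0, 0, 0, 1))


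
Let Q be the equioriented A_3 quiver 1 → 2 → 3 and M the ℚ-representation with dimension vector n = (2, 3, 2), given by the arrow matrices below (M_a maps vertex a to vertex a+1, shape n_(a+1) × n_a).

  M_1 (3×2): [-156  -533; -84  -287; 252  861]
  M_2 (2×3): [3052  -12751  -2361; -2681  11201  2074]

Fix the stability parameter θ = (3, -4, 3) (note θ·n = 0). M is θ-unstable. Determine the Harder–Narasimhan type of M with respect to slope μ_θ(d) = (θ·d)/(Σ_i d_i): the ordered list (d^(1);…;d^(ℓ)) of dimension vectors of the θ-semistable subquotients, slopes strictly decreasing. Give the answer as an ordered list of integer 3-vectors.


Interval decomposition of M: I[1,1], I[1,2], I[2,3]^2.
HN type (ℓ=3): μ^(1)=3; μ^(2)=-1/2; μ^(3)=-4

((1, 0, 2); (1, 1, 0); (0, 2, 0))


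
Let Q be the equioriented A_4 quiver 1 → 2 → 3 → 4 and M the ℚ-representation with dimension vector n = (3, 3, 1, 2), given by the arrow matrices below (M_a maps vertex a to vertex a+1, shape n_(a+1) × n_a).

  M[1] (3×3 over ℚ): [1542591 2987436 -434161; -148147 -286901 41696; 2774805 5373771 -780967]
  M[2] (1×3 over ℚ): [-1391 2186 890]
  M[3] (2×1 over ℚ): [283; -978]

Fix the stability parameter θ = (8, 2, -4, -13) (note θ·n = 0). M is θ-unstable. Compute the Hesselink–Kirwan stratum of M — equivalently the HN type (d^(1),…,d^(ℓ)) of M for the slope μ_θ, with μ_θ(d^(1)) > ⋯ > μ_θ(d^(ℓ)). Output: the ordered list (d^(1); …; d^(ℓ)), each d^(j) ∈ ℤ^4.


Via rank(M_{q-1}∘⋯∘M_p): M ≅ I[1,2]^2, I[1,4], I[4,4].
μ_θ-semistable layers: μ^(1)=5; μ^(2)=-7/4; μ^(3)=-13

((2, 2, 0, 0); (1, 1, 1, 1); (0, 0, 0, 1))


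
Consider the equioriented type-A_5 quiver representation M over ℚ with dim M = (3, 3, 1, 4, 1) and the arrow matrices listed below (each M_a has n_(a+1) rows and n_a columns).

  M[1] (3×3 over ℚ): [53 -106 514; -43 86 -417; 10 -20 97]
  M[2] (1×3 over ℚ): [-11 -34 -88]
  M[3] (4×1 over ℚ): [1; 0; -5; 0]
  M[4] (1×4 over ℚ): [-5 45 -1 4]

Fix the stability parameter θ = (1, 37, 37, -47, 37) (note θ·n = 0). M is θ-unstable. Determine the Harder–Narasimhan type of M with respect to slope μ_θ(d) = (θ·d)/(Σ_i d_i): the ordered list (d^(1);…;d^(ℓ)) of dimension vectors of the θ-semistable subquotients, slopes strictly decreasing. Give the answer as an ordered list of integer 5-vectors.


Barcode: M ≅ I[1,1], I[1,2], I[1,4], I[2,2], I[4,4]^2, I[4,5]. HN layers by μ_θ (4 steps, strictly decreasing):
  μ^(1)=37; μ^(2)=9; μ^(3)=1; μ^(4)=-47

((0, 2, 0, 0, 1); (0, 1, 1, 1, 0); (3, 0, 0, 0, 0); (0, 0, 0, 3, 0))


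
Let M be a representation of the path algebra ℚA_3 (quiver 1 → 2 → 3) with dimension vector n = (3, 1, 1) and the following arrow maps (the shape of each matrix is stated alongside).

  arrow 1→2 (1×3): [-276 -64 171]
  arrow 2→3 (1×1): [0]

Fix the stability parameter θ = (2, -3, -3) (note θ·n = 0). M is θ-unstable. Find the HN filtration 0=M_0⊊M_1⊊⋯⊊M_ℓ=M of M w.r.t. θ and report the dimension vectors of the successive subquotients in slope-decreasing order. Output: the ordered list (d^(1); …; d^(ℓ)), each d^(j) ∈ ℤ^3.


Barcode: M ≅ I[1,1]^2, I[1,2], I[3,3]. HN layers by μ_θ (3 steps, strictly decreasing):
  μ^(1)=2; μ^(2)=-1/2; μ^(3)=-3

((2, 0, 0); (1, 1, 0); (0, 0, 1))


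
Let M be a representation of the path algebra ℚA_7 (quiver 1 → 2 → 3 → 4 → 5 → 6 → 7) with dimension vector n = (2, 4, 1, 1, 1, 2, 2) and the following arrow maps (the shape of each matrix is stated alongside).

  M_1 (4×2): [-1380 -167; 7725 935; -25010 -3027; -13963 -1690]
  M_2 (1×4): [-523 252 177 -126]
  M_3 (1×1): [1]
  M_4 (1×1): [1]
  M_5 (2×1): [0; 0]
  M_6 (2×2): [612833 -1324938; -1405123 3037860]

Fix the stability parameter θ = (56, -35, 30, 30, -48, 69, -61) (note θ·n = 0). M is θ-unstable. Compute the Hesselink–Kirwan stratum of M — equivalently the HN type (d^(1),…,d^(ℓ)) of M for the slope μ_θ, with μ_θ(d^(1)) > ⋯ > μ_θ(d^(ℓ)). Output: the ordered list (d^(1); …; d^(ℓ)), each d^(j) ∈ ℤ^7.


Barcode: M ≅ I[1,2], I[1,5], I[2,2]^2, I[6,7]^2. HN layers by μ_θ (4 steps, strictly decreasing):
  μ^(1)=21/2; μ^(2)=33/5; μ^(3)=4; μ^(4)=-35

((1, 1, 0, 0, 0, 0, 0); (1, 1, 1, 1, 1, 0, 0); (0, 0, 0, 0, 0, 2, 2); (0, 2, 0, 0, 0, 0, 0))


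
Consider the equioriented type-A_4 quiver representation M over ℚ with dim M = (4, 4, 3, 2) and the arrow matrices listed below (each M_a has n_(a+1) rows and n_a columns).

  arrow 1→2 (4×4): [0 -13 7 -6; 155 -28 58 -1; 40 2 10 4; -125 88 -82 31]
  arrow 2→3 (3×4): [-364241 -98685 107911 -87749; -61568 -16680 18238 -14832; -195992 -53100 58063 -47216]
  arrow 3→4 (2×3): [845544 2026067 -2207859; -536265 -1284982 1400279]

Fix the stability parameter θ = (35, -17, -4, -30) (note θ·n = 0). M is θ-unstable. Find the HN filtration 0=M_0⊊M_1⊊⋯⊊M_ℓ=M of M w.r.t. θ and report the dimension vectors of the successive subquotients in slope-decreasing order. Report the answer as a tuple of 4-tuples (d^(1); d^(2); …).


Via rank(M_{q-1}∘⋯∘M_p): M ≅ I[1,1]^2, I[1,2], I[1,4], I[2,2], I[2,4], I[3,3].
μ_θ-semistable layers: μ^(1)=35; μ^(2)=9; μ^(3)=-4; μ^(4)=-17

((2, 0, 0, 0); (1, 1, 0, 0); (1, 1, 2, 1); (0, 2, 1, 1))


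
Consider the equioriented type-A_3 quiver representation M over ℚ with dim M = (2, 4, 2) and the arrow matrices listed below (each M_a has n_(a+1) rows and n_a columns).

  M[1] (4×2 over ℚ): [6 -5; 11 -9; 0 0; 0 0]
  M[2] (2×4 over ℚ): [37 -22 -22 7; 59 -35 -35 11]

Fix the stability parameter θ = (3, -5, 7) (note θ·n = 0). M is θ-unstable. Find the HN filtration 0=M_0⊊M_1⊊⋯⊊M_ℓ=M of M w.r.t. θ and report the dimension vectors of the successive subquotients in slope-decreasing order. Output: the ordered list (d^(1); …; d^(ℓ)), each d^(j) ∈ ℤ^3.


Barcode: M ≅ I[1,3]^2, I[2,2]^2. HN layers by μ_θ (3 steps, strictly decreasing):
  μ^(1)=7; μ^(2)=-1; μ^(3)=-5

((0, 0, 2); (2, 2, 0); (0, 2, 0))


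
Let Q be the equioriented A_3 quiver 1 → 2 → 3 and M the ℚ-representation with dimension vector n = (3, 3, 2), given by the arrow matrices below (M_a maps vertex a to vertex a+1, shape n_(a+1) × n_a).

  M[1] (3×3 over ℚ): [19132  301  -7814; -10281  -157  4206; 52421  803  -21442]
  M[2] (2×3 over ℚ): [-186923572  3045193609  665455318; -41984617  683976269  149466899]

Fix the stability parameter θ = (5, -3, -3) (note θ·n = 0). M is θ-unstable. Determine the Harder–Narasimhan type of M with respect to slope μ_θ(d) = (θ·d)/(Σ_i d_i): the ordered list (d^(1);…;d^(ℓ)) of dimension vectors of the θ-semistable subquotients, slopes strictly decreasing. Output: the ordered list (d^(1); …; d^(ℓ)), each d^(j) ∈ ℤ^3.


Barcode: M ≅ I[1,1], I[1,3]^2, I[2,2]. HN layers by μ_θ (3 steps, strictly decreasing):
  μ^(1)=5; μ^(2)=-1/3; μ^(3)=-3

((1, 0, 0); (2, 2, 2); (0, 1, 0))


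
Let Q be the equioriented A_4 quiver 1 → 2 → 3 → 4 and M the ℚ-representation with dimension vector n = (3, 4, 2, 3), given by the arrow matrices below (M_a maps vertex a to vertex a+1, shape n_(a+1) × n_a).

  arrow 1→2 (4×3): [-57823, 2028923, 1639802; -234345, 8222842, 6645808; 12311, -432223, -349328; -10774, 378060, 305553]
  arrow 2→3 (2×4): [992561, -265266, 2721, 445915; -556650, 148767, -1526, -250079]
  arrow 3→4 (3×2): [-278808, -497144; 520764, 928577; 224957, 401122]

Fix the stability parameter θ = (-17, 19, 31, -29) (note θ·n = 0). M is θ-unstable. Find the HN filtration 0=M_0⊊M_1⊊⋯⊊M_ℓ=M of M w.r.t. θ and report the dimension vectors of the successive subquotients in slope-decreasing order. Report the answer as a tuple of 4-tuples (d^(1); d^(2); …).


Interval decomposition of M: I[1,2], I[1,4]^2, I[2,2], I[4,4].
HN type (ℓ=4): μ^(1)=19; μ^(2)=7; μ^(3)=-17; μ^(4)=-29

((0, 2, 0, 0); (0, 2, 2, 2); (3, 0, 0, 0); (0, 0, 0, 1))


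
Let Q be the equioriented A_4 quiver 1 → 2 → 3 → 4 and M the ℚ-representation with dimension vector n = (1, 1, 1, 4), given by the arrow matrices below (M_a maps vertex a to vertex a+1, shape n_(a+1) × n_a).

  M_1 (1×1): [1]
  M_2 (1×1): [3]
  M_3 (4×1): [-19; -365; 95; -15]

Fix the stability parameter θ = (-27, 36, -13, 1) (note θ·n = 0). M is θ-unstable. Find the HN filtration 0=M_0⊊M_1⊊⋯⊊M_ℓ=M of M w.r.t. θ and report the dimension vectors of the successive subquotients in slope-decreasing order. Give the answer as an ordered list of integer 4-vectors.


Interval decomposition of M: I[1,4], I[4,4]^3.
HN type (ℓ=3): μ^(1)=8; μ^(2)=1; μ^(3)=-27

((0, 1, 1, 1); (0, 0, 0, 3); (1, 0, 0, 0))


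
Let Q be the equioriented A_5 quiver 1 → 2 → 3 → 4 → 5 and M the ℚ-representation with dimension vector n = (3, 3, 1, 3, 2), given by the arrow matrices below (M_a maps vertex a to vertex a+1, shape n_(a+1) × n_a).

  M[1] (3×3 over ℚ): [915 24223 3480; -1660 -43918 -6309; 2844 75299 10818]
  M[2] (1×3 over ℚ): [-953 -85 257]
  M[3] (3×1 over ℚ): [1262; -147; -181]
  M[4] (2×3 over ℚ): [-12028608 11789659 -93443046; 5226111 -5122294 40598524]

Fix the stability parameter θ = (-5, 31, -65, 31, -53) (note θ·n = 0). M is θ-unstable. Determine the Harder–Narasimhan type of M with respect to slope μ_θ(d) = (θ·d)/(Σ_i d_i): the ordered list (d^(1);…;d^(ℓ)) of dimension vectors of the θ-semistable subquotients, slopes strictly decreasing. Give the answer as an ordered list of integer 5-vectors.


Interval decomposition of M: I[1,2]^2, I[1,5], I[4,4], I[4,5].
HN type (ℓ=4): μ^(1)=31; μ^(2)=-5; μ^(3)=-11; μ^(4)=-13

((0, 2, 0, 1, 0); (2, 0, 0, 0, 0); (0, 0, 0, 2, 2); (1, 1, 1, 0, 0))


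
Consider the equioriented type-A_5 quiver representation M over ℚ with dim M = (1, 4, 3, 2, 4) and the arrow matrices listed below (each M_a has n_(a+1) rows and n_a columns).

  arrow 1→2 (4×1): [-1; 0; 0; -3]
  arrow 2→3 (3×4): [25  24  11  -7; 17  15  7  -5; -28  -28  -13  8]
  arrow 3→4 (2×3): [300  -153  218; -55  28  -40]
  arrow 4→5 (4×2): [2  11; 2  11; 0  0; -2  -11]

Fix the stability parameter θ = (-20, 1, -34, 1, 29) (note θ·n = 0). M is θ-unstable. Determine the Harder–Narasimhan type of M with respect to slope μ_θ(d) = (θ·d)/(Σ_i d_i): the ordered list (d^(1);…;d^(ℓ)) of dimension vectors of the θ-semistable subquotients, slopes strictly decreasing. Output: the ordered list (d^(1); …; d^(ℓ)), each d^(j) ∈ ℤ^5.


Barcode: M ≅ I[1,4], I[2,2], I[2,3], I[2,5], I[5,5]^3. HN layers by μ_θ (4 steps, strictly decreasing):
  μ^(1)=29; μ^(2)=1; μ^(3)=-33/2; μ^(4)=-20

((0, 0, 0, 0, 4); (0, 1, 0, 2, 0); (0, 3, 3, 0, 0); (1, 0, 0, 0, 0))


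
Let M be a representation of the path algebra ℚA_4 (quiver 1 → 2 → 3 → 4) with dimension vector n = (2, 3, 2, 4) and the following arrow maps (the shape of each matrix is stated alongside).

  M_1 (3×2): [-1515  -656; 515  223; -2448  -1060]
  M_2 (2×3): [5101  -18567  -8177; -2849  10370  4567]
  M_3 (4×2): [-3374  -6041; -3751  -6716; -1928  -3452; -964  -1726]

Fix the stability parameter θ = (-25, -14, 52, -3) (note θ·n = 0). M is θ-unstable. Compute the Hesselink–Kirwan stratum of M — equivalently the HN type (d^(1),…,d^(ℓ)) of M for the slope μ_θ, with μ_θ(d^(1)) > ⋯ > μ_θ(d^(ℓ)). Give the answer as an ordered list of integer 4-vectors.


Via rank(M_{q-1}∘⋯∘M_p): M ≅ I[1,4]^2, I[2,2], I[4,4]^2.
μ_θ-semistable layers: μ^(1)=49/2; μ^(2)=-3; μ^(3)=-14; μ^(4)=-25

((0, 0, 2, 2); (0, 0, 0, 2); (0, 3, 0, 0); (2, 0, 0, 0))


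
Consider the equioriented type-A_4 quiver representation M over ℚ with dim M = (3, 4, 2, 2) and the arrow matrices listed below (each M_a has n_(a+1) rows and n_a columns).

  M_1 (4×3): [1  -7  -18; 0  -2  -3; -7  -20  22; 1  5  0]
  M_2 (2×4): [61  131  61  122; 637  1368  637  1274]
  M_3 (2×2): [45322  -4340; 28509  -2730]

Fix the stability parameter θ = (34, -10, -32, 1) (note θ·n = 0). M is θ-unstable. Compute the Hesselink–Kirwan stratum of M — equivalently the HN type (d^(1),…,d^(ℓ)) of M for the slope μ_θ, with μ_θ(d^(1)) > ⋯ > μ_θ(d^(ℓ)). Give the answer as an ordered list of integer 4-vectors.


Barcode: M ≅ I[1,2], I[1,3], I[1,4], I[2,2], I[4,4]. HN layers by μ_θ (4 steps, strictly decreasing):
  μ^(1)=12; μ^(2)=1; μ^(3)=-8/3; μ^(4)=-10

((1, 1, 0, 0); (0, 0, 0, 2); (2, 2, 2, 0); (0, 1, 0, 0))


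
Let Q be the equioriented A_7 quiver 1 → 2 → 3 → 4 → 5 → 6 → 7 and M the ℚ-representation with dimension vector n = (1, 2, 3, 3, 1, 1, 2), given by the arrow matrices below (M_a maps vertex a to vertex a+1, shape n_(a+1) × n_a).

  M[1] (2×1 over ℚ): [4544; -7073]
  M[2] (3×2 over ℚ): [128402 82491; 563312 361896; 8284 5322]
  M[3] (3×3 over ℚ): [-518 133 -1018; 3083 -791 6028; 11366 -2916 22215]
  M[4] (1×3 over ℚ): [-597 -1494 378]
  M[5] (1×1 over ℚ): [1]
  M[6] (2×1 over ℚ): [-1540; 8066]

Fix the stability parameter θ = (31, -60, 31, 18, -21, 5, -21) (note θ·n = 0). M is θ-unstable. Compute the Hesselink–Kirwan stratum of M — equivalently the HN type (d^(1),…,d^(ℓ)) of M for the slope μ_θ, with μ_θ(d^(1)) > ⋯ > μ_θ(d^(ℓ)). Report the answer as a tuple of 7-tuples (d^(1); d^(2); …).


Barcode: M ≅ I[1,4], I[2,2], I[3,4], I[3,7], I[7,7]. HN layers by μ_θ (5 steps, strictly decreasing):
  μ^(1)=49/2; μ^(2)=12/5; μ^(3)=-29/2; μ^(4)=-21; μ^(5)=-60

((0, 0, 2, 2, 0, 0, 0); (0, 0, 1, 1, 1, 1, 1); (1, 1, 0, 0, 0, 0, 0); (0, 0, 0, 0, 0, 0, 1); (0, 1, 0, 0, 0, 0, 0))


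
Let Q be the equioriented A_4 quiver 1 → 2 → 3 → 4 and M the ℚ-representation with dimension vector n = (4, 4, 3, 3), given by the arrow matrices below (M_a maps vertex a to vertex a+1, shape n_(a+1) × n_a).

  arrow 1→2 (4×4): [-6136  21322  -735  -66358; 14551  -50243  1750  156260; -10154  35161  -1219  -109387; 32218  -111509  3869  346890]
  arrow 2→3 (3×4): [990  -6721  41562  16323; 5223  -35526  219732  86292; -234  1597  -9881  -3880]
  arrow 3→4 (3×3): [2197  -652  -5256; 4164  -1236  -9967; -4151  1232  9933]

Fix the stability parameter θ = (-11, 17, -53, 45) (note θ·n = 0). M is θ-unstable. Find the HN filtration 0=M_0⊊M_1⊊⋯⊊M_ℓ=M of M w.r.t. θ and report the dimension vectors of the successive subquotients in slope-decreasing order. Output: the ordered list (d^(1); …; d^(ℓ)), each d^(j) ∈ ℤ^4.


Via rank(M_{q-1}∘⋯∘M_p): M ≅ I[1,2], I[1,3], I[1,4]^2, I[4,4].
μ_θ-semistable layers: μ^(1)=45; μ^(2)=17; μ^(3)=-11; μ^(4)=-47/3

((0, 0, 0, 3); (0, 1, 0, 0); (1, 0, 0, 0); (3, 3, 3, 0))


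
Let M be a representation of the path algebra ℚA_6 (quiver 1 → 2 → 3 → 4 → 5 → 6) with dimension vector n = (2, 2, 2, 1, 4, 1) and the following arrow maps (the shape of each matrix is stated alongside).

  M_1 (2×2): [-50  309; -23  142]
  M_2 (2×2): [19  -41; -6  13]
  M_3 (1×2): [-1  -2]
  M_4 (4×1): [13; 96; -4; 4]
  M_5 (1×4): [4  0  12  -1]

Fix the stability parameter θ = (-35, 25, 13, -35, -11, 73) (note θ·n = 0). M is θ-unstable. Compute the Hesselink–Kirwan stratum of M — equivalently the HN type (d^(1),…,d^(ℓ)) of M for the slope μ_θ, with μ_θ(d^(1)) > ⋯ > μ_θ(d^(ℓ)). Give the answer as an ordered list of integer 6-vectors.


Interval decomposition of M: I[1,3], I[1,5], I[5,5]^2, I[5,6].
HN type (ℓ=5): μ^(1)=73; μ^(2)=19; μ^(3)=-2; μ^(4)=-11; μ^(5)=-35

((0, 0, 0, 0, 0, 1); (0, 1, 1, 0, 0, 0); (0, 1, 1, 1, 1, 0); (0, 0, 0, 0, 3, 0); (2, 0, 0, 0, 0, 0))


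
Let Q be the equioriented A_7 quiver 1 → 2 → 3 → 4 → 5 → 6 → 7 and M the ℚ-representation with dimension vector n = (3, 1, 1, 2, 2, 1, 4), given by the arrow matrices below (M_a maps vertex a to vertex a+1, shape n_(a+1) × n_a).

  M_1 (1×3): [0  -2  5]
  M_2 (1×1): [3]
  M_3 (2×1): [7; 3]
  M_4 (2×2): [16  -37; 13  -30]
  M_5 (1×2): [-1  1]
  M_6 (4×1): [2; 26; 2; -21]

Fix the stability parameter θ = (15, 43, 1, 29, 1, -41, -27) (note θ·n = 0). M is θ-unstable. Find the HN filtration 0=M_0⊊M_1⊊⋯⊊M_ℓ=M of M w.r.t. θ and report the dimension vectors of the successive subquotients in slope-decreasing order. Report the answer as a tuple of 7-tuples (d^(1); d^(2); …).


Via rank(M_{q-1}∘⋯∘M_p): M ≅ I[1,1]^2, I[1,5], I[4,7], I[7,7]^3.
μ_θ-semistable layers: μ^(1)=37/2; μ^(2)=15; μ^(3)=-19/2; μ^(4)=-27

((0, 1, 1, 1, 1, 0, 0); (3, 0, 0, 0, 0, 0, 0); (0, 0, 0, 1, 1, 1, 1); (0, 0, 0, 0, 0, 0, 3))


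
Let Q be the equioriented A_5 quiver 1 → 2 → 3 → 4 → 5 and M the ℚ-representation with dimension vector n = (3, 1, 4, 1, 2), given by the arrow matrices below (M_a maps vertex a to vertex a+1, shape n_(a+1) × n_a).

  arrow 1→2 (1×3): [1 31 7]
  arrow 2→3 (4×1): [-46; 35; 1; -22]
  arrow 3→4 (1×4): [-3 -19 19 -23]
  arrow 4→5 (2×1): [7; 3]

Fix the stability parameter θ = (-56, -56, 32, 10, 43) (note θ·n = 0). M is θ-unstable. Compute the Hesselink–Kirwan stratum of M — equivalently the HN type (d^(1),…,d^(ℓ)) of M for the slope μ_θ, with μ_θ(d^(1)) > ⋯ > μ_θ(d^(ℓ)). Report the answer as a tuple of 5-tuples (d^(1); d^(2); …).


Interval decomposition of M: I[1,1]^2, I[1,5], I[3,3]^3, I[5,5].
HN type (ℓ=4): μ^(1)=43; μ^(2)=32; μ^(3)=21; μ^(4)=-56

((0, 0, 0, 0, 2); (0, 0, 3, 0, 0); (0, 0, 1, 1, 0); (3, 1, 0, 0, 0))


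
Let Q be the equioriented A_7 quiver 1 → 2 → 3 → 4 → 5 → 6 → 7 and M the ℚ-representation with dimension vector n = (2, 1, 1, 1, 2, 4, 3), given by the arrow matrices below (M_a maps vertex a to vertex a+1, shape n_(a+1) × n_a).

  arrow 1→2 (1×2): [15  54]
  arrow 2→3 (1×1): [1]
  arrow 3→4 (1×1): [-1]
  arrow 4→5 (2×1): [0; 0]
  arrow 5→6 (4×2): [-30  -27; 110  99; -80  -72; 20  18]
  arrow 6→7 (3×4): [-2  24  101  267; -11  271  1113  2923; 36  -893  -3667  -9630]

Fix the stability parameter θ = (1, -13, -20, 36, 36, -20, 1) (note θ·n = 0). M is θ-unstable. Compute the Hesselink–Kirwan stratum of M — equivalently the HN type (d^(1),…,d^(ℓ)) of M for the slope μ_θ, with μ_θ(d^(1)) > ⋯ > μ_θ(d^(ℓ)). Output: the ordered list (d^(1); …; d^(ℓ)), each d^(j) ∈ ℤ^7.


Interval decomposition of M: I[1,1], I[1,4], I[5,5], I[5,7], I[6,6], I[6,7]^2.
HN type (ℓ=5): μ^(1)=36; μ^(2)=17/3; μ^(3)=1; μ^(4)=-32/3; μ^(5)=-20

((0, 0, 0, 1, 1, 0, 0); (0, 0, 0, 0, 1, 1, 1); (1, 0, 0, 0, 0, 0, 2); (1, 1, 1, 0, 0, 0, 0); (0, 0, 0, 0, 0, 3, 0))


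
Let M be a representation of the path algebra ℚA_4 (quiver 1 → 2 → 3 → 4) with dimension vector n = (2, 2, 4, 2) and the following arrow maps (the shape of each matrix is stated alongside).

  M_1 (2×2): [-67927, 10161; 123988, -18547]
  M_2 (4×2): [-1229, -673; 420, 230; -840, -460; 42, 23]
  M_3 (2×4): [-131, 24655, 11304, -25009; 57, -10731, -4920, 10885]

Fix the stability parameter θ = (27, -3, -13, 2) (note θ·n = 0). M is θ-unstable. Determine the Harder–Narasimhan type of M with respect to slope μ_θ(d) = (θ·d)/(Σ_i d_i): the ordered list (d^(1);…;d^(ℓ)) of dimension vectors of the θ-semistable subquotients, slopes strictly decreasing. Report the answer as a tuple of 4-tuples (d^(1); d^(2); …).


Via rank(M_{q-1}∘⋯∘M_p): M ≅ I[1,4]^2, I[3,3]^2.
μ_θ-semistable layers: μ^(1)=13/4; μ^(2)=-13

((2, 2, 2, 2); (0, 0, 2, 0))


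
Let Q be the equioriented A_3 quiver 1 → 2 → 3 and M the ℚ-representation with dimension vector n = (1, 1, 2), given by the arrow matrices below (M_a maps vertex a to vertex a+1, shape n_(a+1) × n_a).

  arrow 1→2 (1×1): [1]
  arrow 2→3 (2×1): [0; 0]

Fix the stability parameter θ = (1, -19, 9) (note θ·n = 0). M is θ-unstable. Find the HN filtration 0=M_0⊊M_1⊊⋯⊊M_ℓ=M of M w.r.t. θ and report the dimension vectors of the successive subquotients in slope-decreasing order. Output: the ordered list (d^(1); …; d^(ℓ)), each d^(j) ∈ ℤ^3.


Via rank(M_{q-1}∘⋯∘M_p): M ≅ I[1,2], I[3,3]^2.
μ_θ-semistable layers: μ^(1)=9; μ^(2)=-9

((0, 0, 2); (1, 1, 0))


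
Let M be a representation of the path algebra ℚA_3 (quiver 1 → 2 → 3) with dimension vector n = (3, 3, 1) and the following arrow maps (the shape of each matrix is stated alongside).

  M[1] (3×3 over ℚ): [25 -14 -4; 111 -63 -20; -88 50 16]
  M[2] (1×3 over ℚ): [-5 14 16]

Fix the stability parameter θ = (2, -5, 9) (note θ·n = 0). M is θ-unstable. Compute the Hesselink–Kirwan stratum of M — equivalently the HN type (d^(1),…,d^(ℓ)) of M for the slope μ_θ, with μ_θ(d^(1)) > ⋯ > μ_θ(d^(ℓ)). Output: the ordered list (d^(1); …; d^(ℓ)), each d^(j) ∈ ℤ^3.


Barcode: M ≅ I[1,1], I[1,2], I[1,3], I[2,2]. HN layers by μ_θ (4 steps, strictly decreasing):
  μ^(1)=9; μ^(2)=2; μ^(3)=-3/2; μ^(4)=-5

((0, 0, 1); (1, 0, 0); (2, 2, 0); (0, 1, 0))


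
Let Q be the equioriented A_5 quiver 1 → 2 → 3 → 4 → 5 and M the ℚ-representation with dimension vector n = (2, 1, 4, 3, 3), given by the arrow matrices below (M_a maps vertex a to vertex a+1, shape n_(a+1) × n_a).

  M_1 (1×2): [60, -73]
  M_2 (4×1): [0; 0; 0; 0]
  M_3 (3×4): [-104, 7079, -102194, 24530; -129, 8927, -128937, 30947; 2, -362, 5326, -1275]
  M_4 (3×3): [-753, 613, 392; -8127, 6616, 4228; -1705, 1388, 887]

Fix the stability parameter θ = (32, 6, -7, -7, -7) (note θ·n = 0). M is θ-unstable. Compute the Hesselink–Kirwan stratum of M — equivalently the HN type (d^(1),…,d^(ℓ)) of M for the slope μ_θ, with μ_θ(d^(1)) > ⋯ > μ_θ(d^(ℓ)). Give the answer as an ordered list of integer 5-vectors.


Interval decomposition of M: I[1,1], I[1,2], I[3,3], I[3,5]^3.
HN type (ℓ=3): μ^(1)=32; μ^(2)=19; μ^(3)=-7

((1, 0, 0, 0, 0); (1, 1, 0, 0, 0); (0, 0, 4, 3, 3))


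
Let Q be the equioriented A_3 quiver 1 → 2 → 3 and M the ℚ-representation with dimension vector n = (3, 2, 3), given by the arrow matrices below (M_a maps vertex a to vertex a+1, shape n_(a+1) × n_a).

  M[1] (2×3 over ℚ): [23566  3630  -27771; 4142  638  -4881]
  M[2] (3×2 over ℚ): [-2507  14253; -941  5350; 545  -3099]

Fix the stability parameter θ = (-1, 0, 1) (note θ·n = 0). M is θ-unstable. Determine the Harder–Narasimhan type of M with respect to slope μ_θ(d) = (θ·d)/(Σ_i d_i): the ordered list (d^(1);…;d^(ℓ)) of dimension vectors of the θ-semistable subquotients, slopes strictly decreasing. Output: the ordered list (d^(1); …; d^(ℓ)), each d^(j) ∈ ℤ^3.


Barcode: M ≅ I[1,1], I[1,3]^2, I[3,3]. HN layers by μ_θ (3 steps, strictly decreasing):
  μ^(1)=1; μ^(2)=0; μ^(3)=-1

((0, 0, 3); (0, 2, 0); (3, 0, 0))


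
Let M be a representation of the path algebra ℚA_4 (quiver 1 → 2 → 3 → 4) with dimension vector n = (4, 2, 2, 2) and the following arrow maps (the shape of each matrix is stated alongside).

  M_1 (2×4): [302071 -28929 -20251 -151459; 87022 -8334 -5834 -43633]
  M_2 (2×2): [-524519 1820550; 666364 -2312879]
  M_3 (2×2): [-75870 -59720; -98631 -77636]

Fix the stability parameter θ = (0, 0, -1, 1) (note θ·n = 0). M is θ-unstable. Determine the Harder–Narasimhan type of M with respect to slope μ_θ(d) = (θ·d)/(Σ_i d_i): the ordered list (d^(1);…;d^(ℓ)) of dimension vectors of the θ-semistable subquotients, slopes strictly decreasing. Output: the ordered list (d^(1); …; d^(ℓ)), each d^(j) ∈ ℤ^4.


Barcode: M ≅ I[1,1]^2, I[1,3], I[1,4], I[4,4]. HN layers by μ_θ (3 steps, strictly decreasing):
  μ^(1)=1; μ^(2)=0; μ^(3)=-1/3

((0, 0, 0, 2); (2, 0, 0, 0); (2, 2, 2, 0))


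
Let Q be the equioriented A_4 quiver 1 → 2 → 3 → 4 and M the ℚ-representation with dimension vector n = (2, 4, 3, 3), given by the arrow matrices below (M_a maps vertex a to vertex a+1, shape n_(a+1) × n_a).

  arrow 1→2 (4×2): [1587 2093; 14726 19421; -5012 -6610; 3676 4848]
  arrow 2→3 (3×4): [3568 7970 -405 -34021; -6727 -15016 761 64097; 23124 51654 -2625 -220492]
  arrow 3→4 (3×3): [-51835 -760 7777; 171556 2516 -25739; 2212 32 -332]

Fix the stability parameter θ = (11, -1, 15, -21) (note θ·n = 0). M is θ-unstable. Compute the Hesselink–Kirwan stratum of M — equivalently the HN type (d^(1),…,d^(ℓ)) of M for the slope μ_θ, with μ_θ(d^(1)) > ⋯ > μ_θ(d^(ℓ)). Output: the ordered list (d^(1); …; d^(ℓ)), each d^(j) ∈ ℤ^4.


Via rank(M_{q-1}∘⋯∘M_p): M ≅ I[1,2], I[1,3], I[2,4]^2, I[4,4].
μ_θ-semistable layers: μ^(1)=15; μ^(2)=5; μ^(3)=-7/3; μ^(4)=-21

((0, 0, 1, 0); (2, 2, 0, 0); (0, 2, 2, 2); (0, 0, 0, 1))


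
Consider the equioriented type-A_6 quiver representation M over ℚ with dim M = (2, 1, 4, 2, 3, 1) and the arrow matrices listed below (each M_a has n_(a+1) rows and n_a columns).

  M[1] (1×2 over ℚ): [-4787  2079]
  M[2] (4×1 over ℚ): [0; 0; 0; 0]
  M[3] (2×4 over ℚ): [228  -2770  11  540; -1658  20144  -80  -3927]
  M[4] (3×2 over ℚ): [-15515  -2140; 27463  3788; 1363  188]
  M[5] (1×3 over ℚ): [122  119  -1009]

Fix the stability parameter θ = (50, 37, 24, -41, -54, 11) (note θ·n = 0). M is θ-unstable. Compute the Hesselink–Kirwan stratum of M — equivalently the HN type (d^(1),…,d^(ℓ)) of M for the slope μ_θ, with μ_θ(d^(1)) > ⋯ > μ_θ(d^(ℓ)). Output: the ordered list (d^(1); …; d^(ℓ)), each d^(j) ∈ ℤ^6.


Interval decomposition of M: I[1,1], I[1,2], I[3,3]^2, I[3,4], I[3,5], I[5,5], I[5,6].
HN type (ℓ=7): μ^(1)=50; μ^(2)=87/2; μ^(3)=24; μ^(4)=11; μ^(5)=-17/2; μ^(6)=-71/3; μ^(7)=-54

((1, 0, 0, 0, 0, 0); (1, 1, 0, 0, 0, 0); (0, 0, 2, 0, 0, 0); (0, 0, 0, 0, 0, 1); (0, 0, 1, 1, 0, 0); (0, 0, 1, 1, 1, 0); (0, 0, 0, 0, 2, 0))


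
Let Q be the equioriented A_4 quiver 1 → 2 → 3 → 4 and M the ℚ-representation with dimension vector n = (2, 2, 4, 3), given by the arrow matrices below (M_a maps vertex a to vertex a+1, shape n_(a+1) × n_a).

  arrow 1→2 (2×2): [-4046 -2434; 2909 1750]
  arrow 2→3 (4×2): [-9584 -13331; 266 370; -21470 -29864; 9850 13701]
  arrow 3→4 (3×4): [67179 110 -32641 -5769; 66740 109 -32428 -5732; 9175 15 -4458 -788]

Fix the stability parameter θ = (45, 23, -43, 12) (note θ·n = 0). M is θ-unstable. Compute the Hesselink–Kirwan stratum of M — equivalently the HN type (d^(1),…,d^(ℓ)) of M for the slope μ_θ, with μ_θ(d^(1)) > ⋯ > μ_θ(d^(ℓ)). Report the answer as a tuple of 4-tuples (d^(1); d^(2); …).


Interval decomposition of M: I[1,4]^2, I[3,3], I[3,4].
HN type (ℓ=3): μ^(1)=12; μ^(2)=25/3; μ^(3)=-43

((0, 0, 0, 3); (2, 2, 2, 0); (0, 0, 2, 0))


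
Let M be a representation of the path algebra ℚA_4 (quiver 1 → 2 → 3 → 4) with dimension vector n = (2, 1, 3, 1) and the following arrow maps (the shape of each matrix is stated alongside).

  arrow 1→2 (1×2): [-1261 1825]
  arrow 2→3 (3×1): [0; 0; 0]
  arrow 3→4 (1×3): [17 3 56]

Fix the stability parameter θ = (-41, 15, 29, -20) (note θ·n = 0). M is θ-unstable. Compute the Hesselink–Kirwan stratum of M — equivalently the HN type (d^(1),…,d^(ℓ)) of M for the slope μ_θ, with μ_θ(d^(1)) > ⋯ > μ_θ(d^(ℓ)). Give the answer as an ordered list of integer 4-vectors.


Via rank(M_{q-1}∘⋯∘M_p): M ≅ I[1,1], I[1,2], I[3,3]^2, I[3,4].
μ_θ-semistable layers: μ^(1)=29; μ^(2)=15; μ^(3)=9/2; μ^(4)=-41

((0, 0, 2, 0); (0, 1, 0, 0); (0, 0, 1, 1); (2, 0, 0, 0))


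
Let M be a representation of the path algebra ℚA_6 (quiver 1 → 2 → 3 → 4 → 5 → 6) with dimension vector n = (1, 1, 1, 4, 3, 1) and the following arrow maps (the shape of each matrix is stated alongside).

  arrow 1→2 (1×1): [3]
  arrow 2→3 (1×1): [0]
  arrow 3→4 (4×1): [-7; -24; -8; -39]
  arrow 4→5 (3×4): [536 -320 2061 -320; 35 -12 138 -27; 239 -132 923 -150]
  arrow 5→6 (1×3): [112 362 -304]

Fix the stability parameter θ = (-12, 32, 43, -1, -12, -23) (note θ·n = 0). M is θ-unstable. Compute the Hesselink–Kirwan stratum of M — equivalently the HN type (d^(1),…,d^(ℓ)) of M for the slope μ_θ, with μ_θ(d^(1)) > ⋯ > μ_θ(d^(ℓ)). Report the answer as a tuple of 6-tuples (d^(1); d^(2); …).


Via rank(M_{q-1}∘⋯∘M_p): M ≅ I[1,2], I[3,5], I[4,4], I[4,5], I[4,6].
μ_θ-semistable layers: μ^(1)=32; μ^(2)=10; μ^(3)=-1; μ^(4)=-13/2; μ^(5)=-12

((0, 1, 0, 0, 0, 0); (0, 0, 1, 1, 1, 0); (0, 0, 0, 1, 0, 0); (0, 0, 0, 1, 1, 0); (1, 0, 0, 1, 1, 1))


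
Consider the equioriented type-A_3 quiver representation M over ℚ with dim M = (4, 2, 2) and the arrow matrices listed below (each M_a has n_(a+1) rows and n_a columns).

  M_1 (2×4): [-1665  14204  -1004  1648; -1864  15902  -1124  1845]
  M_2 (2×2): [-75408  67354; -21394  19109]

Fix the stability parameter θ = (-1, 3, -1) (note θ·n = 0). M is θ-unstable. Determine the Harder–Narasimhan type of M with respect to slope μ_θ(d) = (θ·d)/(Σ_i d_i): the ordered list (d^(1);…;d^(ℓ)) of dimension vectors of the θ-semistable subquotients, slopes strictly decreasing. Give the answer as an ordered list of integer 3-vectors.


Via rank(M_{q-1}∘⋯∘M_p): M ≅ I[1,1]^2, I[1,3]^2.
μ_θ-semistable layers: μ^(1)=1; μ^(2)=-1

((0, 2, 2); (4, 0, 0))


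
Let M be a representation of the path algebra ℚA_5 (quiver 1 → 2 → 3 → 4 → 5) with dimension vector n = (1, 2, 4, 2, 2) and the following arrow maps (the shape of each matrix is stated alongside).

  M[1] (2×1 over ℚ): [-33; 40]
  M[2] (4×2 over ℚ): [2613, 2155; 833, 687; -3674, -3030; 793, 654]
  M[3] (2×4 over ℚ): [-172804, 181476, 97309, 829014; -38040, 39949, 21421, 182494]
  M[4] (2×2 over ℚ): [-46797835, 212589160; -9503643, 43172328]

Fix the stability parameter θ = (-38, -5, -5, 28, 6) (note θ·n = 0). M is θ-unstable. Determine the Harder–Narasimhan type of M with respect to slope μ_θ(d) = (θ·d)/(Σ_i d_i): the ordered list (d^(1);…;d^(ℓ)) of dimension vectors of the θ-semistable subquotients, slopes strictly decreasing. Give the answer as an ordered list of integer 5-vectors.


Via rank(M_{q-1}∘⋯∘M_p): M ≅ I[1,5], I[2,4], I[3,3]^2, I[5,5].
μ_θ-semistable layers: μ^(1)=28; μ^(2)=17; μ^(3)=6; μ^(4)=-5; μ^(5)=-38

((0, 0, 0, 1, 0); (0, 0, 0, 1, 1); (0, 0, 0, 0, 1); (0, 2, 4, 0, 0); (1, 0, 0, 0, 0))


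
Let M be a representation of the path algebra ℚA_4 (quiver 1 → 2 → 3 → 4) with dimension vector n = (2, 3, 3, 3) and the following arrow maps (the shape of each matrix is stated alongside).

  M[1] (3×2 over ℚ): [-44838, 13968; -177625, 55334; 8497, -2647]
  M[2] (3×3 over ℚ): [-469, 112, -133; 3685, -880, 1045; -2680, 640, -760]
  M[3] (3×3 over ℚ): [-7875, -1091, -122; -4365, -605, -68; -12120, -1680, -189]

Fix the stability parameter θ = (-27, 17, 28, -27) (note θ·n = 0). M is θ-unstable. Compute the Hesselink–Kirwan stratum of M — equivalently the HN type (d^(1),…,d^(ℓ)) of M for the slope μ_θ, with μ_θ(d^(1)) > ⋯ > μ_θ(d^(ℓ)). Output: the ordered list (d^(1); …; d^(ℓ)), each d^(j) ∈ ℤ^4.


Barcode: M ≅ I[1,2], I[1,3], I[2,2], I[3,4]^2, I[4,4]. HN layers by μ_θ (4 steps, strictly decreasing):
  μ^(1)=28; μ^(2)=17; μ^(3)=1/2; μ^(4)=-27

((0, 0, 1, 0); (0, 3, 0, 0); (0, 0, 2, 2); (2, 0, 0, 1))


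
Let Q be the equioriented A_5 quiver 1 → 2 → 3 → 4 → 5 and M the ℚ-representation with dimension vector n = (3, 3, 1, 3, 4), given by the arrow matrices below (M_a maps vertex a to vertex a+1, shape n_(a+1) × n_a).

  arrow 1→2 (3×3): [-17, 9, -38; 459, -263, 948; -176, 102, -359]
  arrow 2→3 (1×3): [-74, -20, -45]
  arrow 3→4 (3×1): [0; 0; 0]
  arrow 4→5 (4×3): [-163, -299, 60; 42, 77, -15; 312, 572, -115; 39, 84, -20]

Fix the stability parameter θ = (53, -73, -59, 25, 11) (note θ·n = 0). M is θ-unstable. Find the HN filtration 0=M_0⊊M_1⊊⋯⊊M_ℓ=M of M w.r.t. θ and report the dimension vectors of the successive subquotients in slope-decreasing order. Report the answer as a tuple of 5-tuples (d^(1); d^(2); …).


Via rank(M_{q-1}∘⋯∘M_p): M ≅ I[1,1], I[1,2], I[1,3], I[2,2], I[4,5]^3, I[5,5].
μ_θ-semistable layers: μ^(1)=53; μ^(2)=18; μ^(3)=11; μ^(4)=-10; μ^(5)=-79/3; μ^(6)=-73

((1, 0, 0, 0, 0); (0, 0, 0, 3, 3); (0, 0, 0, 0, 1); (1, 1, 0, 0, 0); (1, 1, 1, 0, 0); (0, 1, 0, 0, 0))


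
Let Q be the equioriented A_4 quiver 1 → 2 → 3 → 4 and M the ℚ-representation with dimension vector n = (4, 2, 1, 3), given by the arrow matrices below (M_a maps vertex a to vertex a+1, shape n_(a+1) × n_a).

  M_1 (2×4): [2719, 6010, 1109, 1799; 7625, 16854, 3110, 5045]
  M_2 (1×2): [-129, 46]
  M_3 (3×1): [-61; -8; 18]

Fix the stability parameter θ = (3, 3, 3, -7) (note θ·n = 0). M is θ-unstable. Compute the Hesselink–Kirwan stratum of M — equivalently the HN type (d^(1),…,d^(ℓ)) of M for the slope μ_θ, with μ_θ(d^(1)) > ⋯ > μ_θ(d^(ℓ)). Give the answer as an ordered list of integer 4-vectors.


Via rank(M_{q-1}∘⋯∘M_p): M ≅ I[1,1]^2, I[1,2], I[1,4], I[4,4]^2.
μ_θ-semistable layers: μ^(1)=3; μ^(2)=1/2; μ^(3)=-7

((3, 1, 0, 0); (1, 1, 1, 1); (0, 0, 0, 2))


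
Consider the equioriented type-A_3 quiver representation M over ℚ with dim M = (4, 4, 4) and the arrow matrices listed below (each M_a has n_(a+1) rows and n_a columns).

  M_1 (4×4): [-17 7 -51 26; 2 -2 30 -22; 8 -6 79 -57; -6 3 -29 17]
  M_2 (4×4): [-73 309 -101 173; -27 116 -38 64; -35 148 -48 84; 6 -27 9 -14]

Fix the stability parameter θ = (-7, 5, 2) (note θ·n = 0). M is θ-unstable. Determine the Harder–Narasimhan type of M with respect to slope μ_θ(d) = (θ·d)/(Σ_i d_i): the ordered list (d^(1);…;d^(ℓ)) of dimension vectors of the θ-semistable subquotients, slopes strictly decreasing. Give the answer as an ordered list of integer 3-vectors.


Interval decomposition of M: I[1,3]^4.
HN type (ℓ=2): μ^(1)=7/2; μ^(2)=-7

((0, 4, 4); (4, 0, 0))


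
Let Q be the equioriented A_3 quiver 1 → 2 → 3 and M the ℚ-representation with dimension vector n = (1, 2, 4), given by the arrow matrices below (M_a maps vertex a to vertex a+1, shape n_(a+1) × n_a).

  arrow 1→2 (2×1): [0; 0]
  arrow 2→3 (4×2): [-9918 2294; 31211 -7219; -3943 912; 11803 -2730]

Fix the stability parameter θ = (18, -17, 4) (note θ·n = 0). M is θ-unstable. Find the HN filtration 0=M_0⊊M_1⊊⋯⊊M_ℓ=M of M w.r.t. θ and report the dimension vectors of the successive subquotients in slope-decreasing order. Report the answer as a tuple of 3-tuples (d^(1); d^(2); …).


Via rank(M_{q-1}∘⋯∘M_p): M ≅ I[1,1], I[2,3]^2, I[3,3]^2.
μ_θ-semistable layers: μ^(1)=18; μ^(2)=4; μ^(3)=-17

((1, 0, 0); (0, 0, 4); (0, 2, 0))


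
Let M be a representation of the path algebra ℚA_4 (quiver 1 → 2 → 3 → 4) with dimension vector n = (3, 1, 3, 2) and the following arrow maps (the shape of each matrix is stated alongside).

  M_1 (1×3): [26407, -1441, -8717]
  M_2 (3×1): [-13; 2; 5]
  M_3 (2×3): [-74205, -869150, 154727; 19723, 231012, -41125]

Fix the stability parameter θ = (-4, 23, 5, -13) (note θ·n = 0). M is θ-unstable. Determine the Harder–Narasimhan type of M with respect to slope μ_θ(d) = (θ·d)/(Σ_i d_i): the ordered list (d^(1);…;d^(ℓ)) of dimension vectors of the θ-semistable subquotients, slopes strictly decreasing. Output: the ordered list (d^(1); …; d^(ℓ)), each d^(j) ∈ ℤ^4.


Interval decomposition of M: I[1,1]^2, I[1,3], I[3,4]^2.
HN type (ℓ=2): μ^(1)=14; μ^(2)=-4

((0, 1, 1, 0); (3, 0, 2, 2))


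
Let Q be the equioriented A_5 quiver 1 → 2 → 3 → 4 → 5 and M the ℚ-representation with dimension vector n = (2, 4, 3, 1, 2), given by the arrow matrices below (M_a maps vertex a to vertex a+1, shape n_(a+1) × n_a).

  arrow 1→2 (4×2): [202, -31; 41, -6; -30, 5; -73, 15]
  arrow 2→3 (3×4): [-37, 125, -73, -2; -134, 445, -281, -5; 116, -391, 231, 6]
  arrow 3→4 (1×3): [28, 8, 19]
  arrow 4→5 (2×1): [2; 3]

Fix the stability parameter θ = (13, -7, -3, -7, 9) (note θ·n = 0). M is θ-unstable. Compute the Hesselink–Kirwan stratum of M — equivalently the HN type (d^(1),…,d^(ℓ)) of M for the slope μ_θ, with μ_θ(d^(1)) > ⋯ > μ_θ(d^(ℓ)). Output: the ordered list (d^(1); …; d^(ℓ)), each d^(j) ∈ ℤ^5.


Via rank(M_{q-1}∘⋯∘M_p): M ≅ I[1,3], I[1,5], I[2,2], I[2,3], I[5,5].
μ_θ-semistable layers: μ^(1)=9; μ^(2)=1; μ^(3)=-1; μ^(4)=-3; μ^(5)=-7

((0, 0, 0, 0, 2); (1, 1, 1, 0, 0); (1, 1, 1, 1, 0); (0, 0, 1, 0, 0); (0, 2, 0, 0, 0))


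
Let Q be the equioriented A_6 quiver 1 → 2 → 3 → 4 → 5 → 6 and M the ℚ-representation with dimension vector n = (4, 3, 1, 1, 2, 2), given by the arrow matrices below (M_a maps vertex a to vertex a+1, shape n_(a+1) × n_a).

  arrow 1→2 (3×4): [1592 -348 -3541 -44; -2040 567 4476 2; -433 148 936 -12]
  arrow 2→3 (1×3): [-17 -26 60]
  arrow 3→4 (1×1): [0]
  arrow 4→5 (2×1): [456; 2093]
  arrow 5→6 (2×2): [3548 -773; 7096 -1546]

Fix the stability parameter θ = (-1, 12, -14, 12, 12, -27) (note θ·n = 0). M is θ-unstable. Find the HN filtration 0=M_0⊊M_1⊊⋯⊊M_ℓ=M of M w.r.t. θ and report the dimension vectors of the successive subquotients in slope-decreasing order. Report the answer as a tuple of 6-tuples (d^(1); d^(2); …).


Interval decomposition of M: I[1,1], I[1,2]^2, I[1,3], I[4,6], I[5,5], I[6,6].
HN type (ℓ=3): μ^(1)=12; μ^(2)=-1; μ^(3)=-27

((0, 2, 0, 0, 1, 0); (4, 1, 1, 1, 1, 1); (0, 0, 0, 0, 0, 1))


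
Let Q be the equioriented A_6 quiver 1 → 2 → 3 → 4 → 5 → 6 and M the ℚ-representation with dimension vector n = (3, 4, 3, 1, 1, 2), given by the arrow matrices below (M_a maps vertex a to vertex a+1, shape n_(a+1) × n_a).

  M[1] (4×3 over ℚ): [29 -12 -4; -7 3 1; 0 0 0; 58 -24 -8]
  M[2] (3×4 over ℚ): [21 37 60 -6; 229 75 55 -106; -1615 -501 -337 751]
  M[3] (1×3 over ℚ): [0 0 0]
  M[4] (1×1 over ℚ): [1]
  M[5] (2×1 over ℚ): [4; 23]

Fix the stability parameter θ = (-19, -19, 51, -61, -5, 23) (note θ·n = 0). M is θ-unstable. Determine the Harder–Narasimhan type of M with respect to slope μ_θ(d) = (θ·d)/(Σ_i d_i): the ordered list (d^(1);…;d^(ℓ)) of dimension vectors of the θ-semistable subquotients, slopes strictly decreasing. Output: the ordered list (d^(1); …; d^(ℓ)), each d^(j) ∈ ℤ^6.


Barcode: M ≅ I[1,1], I[1,3]^2, I[2,2], I[2,3], I[4,6], I[6,6]. HN layers by μ_θ (5 steps, strictly decreasing):
  μ^(1)=51; μ^(2)=23; μ^(3)=-5; μ^(4)=-19; μ^(5)=-61

((0, 0, 3, 0, 0, 0); (0, 0, 0, 0, 0, 2); (0, 0, 0, 0, 1, 0); (3, 4, 0, 0, 0, 0); (0, 0, 0, 1, 0, 0))
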